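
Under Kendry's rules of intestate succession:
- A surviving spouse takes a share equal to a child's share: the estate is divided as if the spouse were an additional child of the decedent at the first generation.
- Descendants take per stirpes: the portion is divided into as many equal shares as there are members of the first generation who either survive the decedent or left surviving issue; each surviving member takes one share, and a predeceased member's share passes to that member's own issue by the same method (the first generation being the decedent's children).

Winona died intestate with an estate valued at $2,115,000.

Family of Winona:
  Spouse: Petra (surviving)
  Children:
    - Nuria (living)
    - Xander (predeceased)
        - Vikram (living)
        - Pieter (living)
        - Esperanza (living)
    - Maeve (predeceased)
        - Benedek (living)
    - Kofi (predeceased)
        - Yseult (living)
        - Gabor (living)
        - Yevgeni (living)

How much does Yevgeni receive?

Yevgeni receives $141,000.

The spouse counts as an additional share at the children's level, so there are 5 primary shares of $423,000. Petra takes one such share ($423,000).
The children's combined portion ($1,692,000) is divided into 4 shares of $423,000: Nuria takes $423,000; Xander's $423,000 share passes to Xander's issue; Maeve's $423,000 share passes to Maeve's issue; Kofi's $423,000 share passes to Kofi's issue.
Xander's share ($423,000) is divided into 3 shares of $141,000: Vikram, Pieter, and Esperanza each take $141,000.
Maeve's share ($423,000) passes entirely to Benedek.
Kofi's share ($423,000) is divided into 3 shares of $141,000: Yseult, Gabor, and Yevgeni each take $141,000.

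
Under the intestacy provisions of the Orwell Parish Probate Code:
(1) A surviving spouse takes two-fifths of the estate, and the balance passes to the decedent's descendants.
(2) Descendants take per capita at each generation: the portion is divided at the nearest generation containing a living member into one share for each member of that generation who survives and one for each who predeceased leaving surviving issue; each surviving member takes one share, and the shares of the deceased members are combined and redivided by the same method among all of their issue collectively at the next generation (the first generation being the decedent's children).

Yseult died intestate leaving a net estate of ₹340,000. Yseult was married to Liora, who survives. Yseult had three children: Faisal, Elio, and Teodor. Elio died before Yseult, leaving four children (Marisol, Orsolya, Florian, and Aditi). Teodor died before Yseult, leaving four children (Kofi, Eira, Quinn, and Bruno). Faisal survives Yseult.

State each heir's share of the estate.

Liora takes two-fifths of ₹340,000 = ₹136,000. The remaining ₹204,000 passes to the descendants.
The descendants' portion (₹204,000) is divided at the children's generation into 3 shares of ₹68,000. Faisal takes ₹68,000. The 2 shares of the deceased (Elio and Teodor) are combined into a pool of ₹136,000.
That pool (₹136,000) is divided at the grandchildren's generation equally among Marisol, Orsolya, Florian, Aditi, Kofi, Eira, Quinn, and Bruno: ₹17,000 each.

Liora: ₹136,000; Faisal: ₹68,000; Marisol: ₹17,000; Orsolya: ₹17,000; Florian: ₹17,000; Aditi: ₹17,000; Kofi: ₹17,000; Eira: ₹17,000; Quinn: ₹17,000; Bruno: ₹17,000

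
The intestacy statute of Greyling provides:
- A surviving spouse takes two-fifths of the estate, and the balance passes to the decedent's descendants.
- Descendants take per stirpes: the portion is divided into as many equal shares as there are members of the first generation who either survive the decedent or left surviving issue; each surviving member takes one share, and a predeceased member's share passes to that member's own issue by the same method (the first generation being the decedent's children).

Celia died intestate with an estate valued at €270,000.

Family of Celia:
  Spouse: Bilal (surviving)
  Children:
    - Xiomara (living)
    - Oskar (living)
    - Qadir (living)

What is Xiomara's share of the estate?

Xiomara receives €54,000.

Bilal takes two-fifths of €270,000 = €108,000. The remaining €162,000 passes to the descendants.
The descendants' portion (€162,000) is divided into 3 shares of €54,000: Xiomara, Oskar, and Qadir each take €54,000.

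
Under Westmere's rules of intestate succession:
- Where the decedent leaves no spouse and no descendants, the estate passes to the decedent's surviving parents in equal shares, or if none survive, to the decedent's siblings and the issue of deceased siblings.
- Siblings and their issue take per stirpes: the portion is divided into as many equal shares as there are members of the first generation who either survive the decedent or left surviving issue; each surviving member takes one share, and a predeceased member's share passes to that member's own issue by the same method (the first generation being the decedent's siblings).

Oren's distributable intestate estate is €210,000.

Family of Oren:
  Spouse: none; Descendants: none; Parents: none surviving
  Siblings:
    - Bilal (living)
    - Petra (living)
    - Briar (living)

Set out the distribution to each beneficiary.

Bilal: €70,000; Petra: €70,000; Briar: €70,000

The entire €210,000 passes to the siblings and their issue.
That amount (€210,000) is divided into 3 shares of €70,000: Bilal, Petra, and Briar each take €70,000.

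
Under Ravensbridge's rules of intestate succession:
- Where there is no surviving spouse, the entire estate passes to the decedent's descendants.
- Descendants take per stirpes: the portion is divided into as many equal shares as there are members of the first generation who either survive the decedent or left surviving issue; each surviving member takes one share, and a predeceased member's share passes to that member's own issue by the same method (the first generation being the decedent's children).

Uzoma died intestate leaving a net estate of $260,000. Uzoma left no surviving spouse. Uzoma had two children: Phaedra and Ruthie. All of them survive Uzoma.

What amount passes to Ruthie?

Ruthie receives $130,000.

The entire $260,000 passes to the descendants.
That amount ($260,000) is divided into 2 shares of $130,000: Phaedra and Ruthie each take $130,000.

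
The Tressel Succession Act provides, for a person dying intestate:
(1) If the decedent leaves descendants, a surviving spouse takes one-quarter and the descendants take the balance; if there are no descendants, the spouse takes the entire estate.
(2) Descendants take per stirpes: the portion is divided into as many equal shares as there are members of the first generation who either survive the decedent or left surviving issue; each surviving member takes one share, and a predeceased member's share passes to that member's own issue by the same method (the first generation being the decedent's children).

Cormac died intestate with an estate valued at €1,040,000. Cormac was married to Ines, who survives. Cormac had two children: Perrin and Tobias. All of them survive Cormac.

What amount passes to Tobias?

Tobias receives €390,000.

Ines takes one-quarter of €1,040,000 = €260,000. The remaining €780,000 passes to the descendants.
The descendants' portion (€780,000) is divided into 2 shares of €390,000: Perrin and Tobias each take €390,000.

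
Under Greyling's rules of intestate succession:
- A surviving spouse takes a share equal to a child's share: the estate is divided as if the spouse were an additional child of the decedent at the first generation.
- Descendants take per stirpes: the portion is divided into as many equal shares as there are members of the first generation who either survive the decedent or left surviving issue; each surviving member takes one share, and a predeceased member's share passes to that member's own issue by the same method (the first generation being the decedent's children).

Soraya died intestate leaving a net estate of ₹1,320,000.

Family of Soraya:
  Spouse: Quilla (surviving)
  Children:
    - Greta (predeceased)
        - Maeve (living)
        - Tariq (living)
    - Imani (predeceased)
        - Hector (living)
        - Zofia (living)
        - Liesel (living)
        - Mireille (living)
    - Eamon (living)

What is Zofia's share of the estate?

Zofia receives ₹82,500.

The spouse counts as an additional share at the children's level, so there are 4 primary shares of ₹330,000. Quilla takes one such share (₹330,000).
The children's combined portion (₹990,000) is divided into 3 shares of ₹330,000: Eamon takes ₹330,000; Greta's ₹330,000 share passes to Greta's issue; Imani's ₹330,000 share passes to Imani's issue.
Greta's share (₹330,000) is divided into 2 shares of ₹165,000: Maeve and Tariq each take ₹165,000.
Imani's share (₹330,000) is divided into 4 shares of ₹82,500: Hector, Zofia, Liesel, and Mireille each take ₹82,500.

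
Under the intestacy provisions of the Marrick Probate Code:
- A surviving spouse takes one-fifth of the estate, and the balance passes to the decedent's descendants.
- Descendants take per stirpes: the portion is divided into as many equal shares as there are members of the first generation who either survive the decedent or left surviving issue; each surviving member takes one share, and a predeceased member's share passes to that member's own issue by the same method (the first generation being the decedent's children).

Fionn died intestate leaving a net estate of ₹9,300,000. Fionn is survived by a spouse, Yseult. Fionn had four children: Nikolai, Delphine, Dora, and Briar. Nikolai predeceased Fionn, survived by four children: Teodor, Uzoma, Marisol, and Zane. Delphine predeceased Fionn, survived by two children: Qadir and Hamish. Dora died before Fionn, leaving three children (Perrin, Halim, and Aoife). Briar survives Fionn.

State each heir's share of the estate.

Yseult: ₹1,860,000; Teodor: ₹465,000; Uzoma: ₹465,000; Marisol: ₹465,000; Zane: ₹465,000; Qadir: ₹930,000; Hamish: ₹930,000; Perrin: ₹620,000; Halim: ₹620,000; Aoife: ₹620,000; Briar: ₹1,860,000

Yseult takes one-fifth of ₹9,300,000 = ₹1,860,000. The remaining ₹7,440,000 passes to the descendants.
The descendants' portion (₹7,440,000) is divided into 4 shares of ₹1,860,000: Briar takes ₹1,860,000; Nikolai's ₹1,860,000 share passes to Nikolai's issue; Delphine's ₹1,860,000 share passes to Delphine's issue; Dora's ₹1,860,000 share passes to Dora's issue.
Nikolai's share (₹1,860,000) is divided into 4 shares of ₹465,000: Teodor, Uzoma, Marisol, and Zane each take ₹465,000.
Delphine's share (₹1,860,000) is divided into 2 shares of ₹930,000: Qadir and Hamish each take ₹930,000.
Dora's share (₹1,860,000) is divided into 3 shares of ₹620,000: Perrin, Halim, and Aoife each take ₹620,000.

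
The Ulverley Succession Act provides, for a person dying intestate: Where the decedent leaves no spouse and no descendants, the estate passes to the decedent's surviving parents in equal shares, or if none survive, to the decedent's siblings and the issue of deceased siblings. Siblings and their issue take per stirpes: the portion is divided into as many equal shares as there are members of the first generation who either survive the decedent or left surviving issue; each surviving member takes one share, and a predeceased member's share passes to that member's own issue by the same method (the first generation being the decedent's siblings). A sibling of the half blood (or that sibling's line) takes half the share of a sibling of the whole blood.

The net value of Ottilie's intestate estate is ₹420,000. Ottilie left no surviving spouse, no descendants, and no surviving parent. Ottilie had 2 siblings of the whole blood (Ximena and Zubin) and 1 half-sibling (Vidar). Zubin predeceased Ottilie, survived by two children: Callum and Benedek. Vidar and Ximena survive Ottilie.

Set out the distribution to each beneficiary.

The entire ₹420,000 passes to the siblings and their issue.
Counting each half-blood sibling's line as half a unit, there are 5/2 units in ₹420,000, so one unit is ₹168,000. Whole-blood lines (Ximena and Zubin) take ₹168,000 each; half-blood lines (Vidar) take ₹84,000 each.
Zubin's share (₹168,000) is divided into 2 shares of ₹84,000: Callum and Benedek each take ₹84,000.

Vidar: ₹84,000; Ximena: ₹168,000; Callum: ₹84,000; Benedek: ₹84,000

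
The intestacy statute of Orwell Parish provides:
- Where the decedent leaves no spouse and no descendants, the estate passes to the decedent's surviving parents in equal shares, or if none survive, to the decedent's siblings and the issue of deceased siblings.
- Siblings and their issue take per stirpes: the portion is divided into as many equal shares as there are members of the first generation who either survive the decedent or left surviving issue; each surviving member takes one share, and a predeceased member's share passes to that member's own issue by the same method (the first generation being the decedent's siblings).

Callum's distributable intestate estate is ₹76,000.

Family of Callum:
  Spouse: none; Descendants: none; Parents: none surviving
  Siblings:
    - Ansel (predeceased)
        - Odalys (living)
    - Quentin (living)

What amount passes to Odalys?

Odalys receives ₹38,000.

The entire ₹76,000 passes to the siblings and their issue.
That amount (₹76,000) is divided into 2 shares of ₹38,000: Quentin takes ₹38,000; Ansel's ₹38,000 share passes to Ansel's issue.
Ansel's share (₹38,000) passes entirely to Odalys.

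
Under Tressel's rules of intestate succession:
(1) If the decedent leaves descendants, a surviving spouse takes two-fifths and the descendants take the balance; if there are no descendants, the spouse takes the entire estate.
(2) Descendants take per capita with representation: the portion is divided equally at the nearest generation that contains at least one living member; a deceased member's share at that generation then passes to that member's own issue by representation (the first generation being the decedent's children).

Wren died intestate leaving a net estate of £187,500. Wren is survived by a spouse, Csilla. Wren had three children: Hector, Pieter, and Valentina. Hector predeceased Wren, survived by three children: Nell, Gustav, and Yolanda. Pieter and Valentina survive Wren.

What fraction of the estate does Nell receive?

Nell receives 1/15 of the estate.

Csilla takes two-fifths of £187,500 = £75,000. The remaining £112,500 passes to the descendants.
The descendants' portion (£112,500) is divided into 3 shares of £37,500: Pieter and Valentina each take £37,500; Hector's £37,500 share passes to Hector's issue.
Hector's share (£37,500) is divided into 3 shares of £12,500: Nell, Gustav, and Yolanda each take £12,500.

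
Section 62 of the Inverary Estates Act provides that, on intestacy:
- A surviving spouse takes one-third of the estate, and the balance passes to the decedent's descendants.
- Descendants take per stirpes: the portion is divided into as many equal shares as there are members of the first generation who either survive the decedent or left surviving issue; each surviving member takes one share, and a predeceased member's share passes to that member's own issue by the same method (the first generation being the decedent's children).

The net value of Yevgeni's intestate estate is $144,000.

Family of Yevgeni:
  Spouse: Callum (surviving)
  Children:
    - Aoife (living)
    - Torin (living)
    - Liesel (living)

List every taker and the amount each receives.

Callum takes one-third of $144,000 = $48,000. The remaining $96,000 passes to the descendants.
The descendants' portion ($96,000) is divided into 3 shares of $32,000: Aoife, Torin, and Liesel each take $32,000.

Callum: $48,000; Aoife: $32,000; Torin: $32,000; Liesel: $32,000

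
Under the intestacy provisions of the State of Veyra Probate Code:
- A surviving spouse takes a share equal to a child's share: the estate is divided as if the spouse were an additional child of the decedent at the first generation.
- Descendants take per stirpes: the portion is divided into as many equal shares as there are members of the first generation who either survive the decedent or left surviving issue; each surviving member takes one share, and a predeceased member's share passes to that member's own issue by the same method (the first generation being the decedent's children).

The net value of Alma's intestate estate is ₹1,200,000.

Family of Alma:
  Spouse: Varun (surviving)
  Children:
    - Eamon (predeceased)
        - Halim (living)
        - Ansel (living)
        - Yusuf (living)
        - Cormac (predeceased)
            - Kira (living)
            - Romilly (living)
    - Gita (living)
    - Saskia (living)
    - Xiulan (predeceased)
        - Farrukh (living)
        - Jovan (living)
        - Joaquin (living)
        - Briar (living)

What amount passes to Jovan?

Jovan receives ₹60,000.

The spouse counts as an additional share at the children's level, so there are 5 primary shares of ₹240,000. Varun takes one such share (₹240,000).
The children's combined portion (₹960,000) is divided into 4 shares of ₹240,000: Gita and Saskia each take ₹240,000; Eamon's ₹240,000 share passes to Eamon's issue; Xiulan's ₹240,000 share passes to Xiulan's issue.
Eamon's share (₹240,000) is divided into 4 shares of ₹60,000: Halim, Ansel, and Yusuf each take ₹60,000; Cormac's ₹60,000 share passes to Cormac's issue.
Cormac's share (₹60,000) is divided into 2 shares of ₹30,000: Kira and Romilly each take ₹30,000.
Xiulan's share (₹240,000) is divided into 4 shares of ₹60,000: Farrukh, Jovan, Joaquin, and Briar each take ₹60,000.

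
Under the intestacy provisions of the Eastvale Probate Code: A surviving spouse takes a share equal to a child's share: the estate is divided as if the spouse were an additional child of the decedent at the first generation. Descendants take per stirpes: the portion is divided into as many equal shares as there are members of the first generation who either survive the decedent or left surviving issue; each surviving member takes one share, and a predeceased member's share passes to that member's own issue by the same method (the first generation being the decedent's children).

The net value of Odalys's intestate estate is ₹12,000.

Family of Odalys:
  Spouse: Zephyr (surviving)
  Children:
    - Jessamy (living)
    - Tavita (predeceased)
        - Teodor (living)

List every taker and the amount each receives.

Zephyr: ₹4,000; Jessamy: ₹4,000; Teodor: ₹4,000

The spouse counts as an additional share at the children's level, so there are 3 primary shares of ₹4,000. Zephyr takes one such share (₹4,000).
The children's combined portion (₹8,000) is divided into 2 shares of ₹4,000: Jessamy takes ₹4,000; Tavita's ₹4,000 share passes to Tavita's issue.
Tavita's share (₹4,000) passes entirely to Teodor.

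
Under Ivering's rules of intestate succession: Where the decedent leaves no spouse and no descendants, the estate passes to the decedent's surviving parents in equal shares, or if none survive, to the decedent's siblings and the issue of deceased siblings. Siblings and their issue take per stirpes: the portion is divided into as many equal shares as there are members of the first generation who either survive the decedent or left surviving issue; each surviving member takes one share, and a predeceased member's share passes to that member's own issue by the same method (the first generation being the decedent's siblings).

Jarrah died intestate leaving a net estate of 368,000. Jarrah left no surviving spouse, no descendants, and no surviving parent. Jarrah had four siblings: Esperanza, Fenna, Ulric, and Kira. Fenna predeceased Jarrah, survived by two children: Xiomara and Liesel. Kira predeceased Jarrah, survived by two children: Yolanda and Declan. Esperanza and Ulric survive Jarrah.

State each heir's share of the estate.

The entire 368,000 passes to the siblings and their issue.
That amount (368,000) is divided into 4 shares of 92,000: Esperanza and Ulric each take 92,000; Fenna's 92,000 share passes to Fenna's issue; Kira's 92,000 share passes to Kira's issue.
Fenna's share (92,000) is divided into 2 shares of 46,000: Xiomara and Liesel each take 46,000.
Kira's share (92,000) is divided into 2 shares of 46,000: Yolanda and Declan each take 46,000.

Esperanza: 92,000; Xiomara: 46,000; Liesel: 46,000; Ulric: 92,000; Yolanda: 46,000; Declan: 46,000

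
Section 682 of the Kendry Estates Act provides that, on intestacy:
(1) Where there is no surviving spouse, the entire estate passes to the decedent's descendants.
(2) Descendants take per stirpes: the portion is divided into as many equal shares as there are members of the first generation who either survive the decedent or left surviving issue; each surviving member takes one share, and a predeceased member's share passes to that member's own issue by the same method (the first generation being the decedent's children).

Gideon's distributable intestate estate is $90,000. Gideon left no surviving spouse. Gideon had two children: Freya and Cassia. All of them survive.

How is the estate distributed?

The entire $90,000 passes to the descendants.
That amount ($90,000) is divided into 2 shares of $45,000: Freya and Cassia each take $45,000.

Freya: $45,000; Cassia: $45,000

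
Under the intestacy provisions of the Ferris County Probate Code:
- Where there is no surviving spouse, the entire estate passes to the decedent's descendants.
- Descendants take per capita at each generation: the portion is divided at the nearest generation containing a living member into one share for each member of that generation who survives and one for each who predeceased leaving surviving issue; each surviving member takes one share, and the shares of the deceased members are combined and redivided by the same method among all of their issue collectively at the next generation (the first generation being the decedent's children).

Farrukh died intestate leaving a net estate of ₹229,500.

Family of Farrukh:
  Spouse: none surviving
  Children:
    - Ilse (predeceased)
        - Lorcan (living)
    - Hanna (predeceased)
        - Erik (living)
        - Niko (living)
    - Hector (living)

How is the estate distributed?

Lorcan: ₹51,000; Erik: ₹51,000; Niko: ₹51,000; Hector: ₹76,500

The entire ₹229,500 passes to the descendants.
That amount (₹229,500) is divided at the children's generation into 3 shares of ₹76,500. Hector takes ₹76,500. The 2 shares of the deceased (Ilse and Hanna) are combined into a pool of ₹153,000.
That pool (₹153,000) is divided at the grandchildren's generation equally among Lorcan, Erik, and Niko: ₹51,000 each.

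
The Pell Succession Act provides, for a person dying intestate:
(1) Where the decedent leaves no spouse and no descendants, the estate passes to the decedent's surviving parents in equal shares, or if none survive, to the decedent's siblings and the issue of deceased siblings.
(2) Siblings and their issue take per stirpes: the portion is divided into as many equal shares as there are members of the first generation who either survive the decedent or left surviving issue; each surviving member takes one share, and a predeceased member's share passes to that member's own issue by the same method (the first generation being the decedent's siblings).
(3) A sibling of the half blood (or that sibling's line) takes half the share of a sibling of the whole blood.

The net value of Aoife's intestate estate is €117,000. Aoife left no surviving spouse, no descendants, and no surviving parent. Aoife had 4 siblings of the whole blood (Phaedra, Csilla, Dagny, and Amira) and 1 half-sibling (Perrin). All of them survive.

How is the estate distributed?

Phaedra: €26,000; Perrin: €13,000; Csilla: €26,000; Dagny: €26,000; Amira: €26,000

The entire €117,000 passes to the siblings and their issue.
Counting each half-blood sibling's line as half a unit, there are 9/2 units in €117,000, so one unit is €26,000. Whole-blood lines (Phaedra, Csilla, Dagny, and Amira) take €26,000 each; half-blood lines (Perrin) take €13,000 each.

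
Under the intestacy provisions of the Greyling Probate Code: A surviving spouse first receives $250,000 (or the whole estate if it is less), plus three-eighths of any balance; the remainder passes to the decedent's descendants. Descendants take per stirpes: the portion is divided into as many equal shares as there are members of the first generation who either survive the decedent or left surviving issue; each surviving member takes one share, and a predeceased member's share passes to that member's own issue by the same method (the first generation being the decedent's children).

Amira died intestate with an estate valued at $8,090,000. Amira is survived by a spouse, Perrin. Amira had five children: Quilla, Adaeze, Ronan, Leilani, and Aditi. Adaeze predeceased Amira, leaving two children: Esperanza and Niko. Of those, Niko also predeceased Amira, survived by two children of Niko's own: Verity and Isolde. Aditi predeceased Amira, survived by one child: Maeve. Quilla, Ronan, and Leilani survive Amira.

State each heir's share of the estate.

Perrin: $3,190,000; Quilla: $980,000; Esperanza: $490,000; Verity: $245,000; Isolde: $245,000; Ronan: $980,000; Leilani: $980,000; Maeve: $980,000

Perrin first takes $250,000, leaving a balance of $7,840,000. Perrin then takes three-eighths of the balance ($2,940,000), for a total of $3,190,000. The remaining $4,900,000 passes to the descendants.
The descendants' portion ($4,900,000) is divided into 5 shares of $980,000: Quilla, Ronan, and Leilani each take $980,000; Adaeze's $980,000 share passes to Adaeze's issue; Aditi's $980,000 share passes to Aditi's issue.
Adaeze's share ($980,000) is divided into 2 shares of $490,000: Esperanza takes $490,000; Niko's $490,000 share passes to Niko's issue.
Niko's share ($490,000) is divided into 2 shares of $245,000: Verity and Isolde each take $245,000.
Aditi's share ($980,000) passes entirely to Maeve.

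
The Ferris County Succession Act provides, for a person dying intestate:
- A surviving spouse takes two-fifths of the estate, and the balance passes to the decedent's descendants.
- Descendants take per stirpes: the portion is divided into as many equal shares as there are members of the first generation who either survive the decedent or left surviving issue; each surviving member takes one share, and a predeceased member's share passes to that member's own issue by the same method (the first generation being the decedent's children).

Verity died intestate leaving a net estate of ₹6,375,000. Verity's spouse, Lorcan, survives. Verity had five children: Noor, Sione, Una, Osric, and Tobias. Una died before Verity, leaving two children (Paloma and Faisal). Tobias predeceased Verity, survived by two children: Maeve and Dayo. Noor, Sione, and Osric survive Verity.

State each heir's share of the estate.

Lorcan takes two-fifths of ₹6,375,000 = ₹2,550,000. The remaining ₹3,825,000 passes to the descendants.
The descendants' portion (₹3,825,000) is divided into 5 shares of ₹765,000: Noor, Sione, and Osric each take ₹765,000; Una's ₹765,000 share passes to Una's issue; Tobias's ₹765,000 share passes to Tobias's issue.
Una's share (₹765,000) is divided into 2 shares of ₹382,500: Paloma and Faisal each take ₹382,500.
Tobias's share (₹765,000) is divided into 2 shares of ₹382,500: Maeve and Dayo each take ₹382,500.

Lorcan: ₹2,550,000; Noor: ₹765,000; Sione: ₹765,000; Paloma: ₹382,500; Faisal: ₹382,500; Osric: ₹765,000; Maeve: ₹382,500; Dayo: ₹382,500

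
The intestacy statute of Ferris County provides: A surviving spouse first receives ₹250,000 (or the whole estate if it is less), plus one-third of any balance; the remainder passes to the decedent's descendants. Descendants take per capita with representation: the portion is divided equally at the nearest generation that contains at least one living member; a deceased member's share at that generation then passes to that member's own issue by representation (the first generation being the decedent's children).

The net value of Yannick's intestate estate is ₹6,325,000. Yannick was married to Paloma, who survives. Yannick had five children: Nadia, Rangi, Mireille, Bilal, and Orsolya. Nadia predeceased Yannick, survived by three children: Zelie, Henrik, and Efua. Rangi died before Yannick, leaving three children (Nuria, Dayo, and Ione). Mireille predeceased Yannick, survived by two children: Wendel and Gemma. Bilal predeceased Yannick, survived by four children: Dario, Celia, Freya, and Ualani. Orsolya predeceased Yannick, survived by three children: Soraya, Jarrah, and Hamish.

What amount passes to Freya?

Paloma first takes ₹250,000, leaving a balance of ₹6,075,000. Paloma then takes one-third of the balance (₹2,025,000), for a total of ₹2,275,000. The remaining ₹4,050,000 passes to the descendants.
No child survives, so the initial division is made at the grandchildren's generation.
The descendants' portion (₹4,050,000) is divided into 15 shares of ₹270,000: Zelie, Henrik, Efua, Nuria, Dayo, Ione, Wendel, Gemma, Dario, Celia, Freya, Ualani, Soraya, Jarrah, and Hamish each take ₹270,000.

Freya receives ₹270,000.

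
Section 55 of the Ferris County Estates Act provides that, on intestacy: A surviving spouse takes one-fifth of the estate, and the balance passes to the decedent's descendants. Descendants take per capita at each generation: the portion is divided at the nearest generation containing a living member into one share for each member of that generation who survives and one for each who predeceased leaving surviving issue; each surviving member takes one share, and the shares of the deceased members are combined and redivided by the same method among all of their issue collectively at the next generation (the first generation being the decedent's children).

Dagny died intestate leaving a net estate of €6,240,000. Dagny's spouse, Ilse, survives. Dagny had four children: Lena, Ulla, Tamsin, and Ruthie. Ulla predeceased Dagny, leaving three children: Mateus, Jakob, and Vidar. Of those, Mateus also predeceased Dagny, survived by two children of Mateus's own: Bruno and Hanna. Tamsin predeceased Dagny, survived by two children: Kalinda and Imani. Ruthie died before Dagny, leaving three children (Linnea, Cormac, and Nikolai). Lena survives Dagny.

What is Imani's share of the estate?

Ilse takes one-fifth of €6,240,000 = €1,248,000. The remaining €4,992,000 passes to the descendants.
The descendants' portion (€4,992,000) is divided at the children's generation into 4 shares of €1,248,000. Lena takes €1,248,000. The 3 shares of the deceased (Ulla, Tamsin, and Ruthie) are combined into a pool of €3,744,000.
That pool (€3,744,000) is divided at the grandchildren's generation into 8 shares of €468,000. Jakob, Vidar, Kalinda, Imani, Linnea, Cormac, and Nikolai each take €468,000. The remaining share for the deceased Mateus (€468,000) is carried to the next generation.
That pool (€468,000) is divided at the great-grandchildren's generation equally among Bruno and Hanna: €234,000 each.

Imani receives €468,000.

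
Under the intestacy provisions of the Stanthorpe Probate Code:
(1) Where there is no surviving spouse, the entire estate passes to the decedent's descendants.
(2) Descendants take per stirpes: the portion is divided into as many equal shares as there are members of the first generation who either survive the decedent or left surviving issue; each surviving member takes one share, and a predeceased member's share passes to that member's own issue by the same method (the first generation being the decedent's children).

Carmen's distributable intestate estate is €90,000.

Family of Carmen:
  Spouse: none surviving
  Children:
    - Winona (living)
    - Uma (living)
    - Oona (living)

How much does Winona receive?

Winona receives €30,000.

The entire €90,000 passes to the descendants.
That amount (€90,000) is divided into 3 shares of €30,000: Winona, Uma, and Oona each take €30,000.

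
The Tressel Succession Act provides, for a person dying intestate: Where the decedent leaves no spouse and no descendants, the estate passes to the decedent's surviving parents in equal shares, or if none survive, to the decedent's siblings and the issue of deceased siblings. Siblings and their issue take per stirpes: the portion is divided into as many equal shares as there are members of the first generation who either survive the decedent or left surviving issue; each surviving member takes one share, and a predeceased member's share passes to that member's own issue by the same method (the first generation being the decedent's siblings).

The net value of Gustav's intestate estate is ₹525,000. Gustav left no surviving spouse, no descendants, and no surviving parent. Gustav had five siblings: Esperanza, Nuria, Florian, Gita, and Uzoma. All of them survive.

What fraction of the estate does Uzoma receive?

Uzoma receives 1/5 of the estate.

The entire ₹525,000 passes to the siblings and their issue.
That amount (₹525,000) is divided into 5 shares of ₹105,000: Esperanza, Nuria, Florian, Gita, and Uzoma each take ₹105,000.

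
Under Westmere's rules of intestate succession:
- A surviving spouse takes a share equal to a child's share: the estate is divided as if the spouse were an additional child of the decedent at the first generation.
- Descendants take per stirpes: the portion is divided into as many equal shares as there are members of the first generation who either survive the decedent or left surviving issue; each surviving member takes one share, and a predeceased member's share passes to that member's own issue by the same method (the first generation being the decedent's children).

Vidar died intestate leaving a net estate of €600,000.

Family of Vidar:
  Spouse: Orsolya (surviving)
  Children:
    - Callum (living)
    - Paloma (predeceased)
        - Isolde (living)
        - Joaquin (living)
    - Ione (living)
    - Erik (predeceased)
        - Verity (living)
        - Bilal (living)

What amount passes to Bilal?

The spouse counts as an additional share at the children's level, so there are 5 primary shares of €120,000. Orsolya takes one such share (€120,000).
The children's combined portion (€480,000) is divided into 4 shares of €120,000: Callum and Ione each take €120,000; Paloma's €120,000 share passes to Paloma's issue; Erik's €120,000 share passes to Erik's issue.
Paloma's share (€120,000) is divided into 2 shares of €60,000: Isolde and Joaquin each take €60,000.
Erik's share (€120,000) is divided into 2 shares of €60,000: Verity and Bilal each take €60,000.

Bilal receives €60,000.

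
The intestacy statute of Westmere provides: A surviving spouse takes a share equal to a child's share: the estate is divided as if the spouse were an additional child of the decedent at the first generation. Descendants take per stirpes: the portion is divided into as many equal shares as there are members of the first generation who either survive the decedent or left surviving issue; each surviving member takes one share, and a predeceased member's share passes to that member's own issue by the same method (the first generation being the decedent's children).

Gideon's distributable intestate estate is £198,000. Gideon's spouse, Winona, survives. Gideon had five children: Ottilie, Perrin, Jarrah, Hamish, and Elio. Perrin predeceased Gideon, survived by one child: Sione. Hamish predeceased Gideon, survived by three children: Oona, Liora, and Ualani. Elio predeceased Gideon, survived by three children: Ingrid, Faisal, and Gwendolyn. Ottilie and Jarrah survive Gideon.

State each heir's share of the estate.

Winona: £33,000; Ottilie: £33,000; Sione: £33,000; Jarrah: £33,000; Oona: £11,000; Liora: £11,000; Ualani: £11,000; Ingrid: £11,000; Faisal: £11,000; Gwendolyn: £11,000

The spouse counts as an additional share at the children's level, so there are 6 primary shares of £33,000. Winona takes one such share (£33,000).
The children's combined portion (£165,000) is divided into 5 shares of £33,000: Ottilie and Jarrah each take £33,000; Perrin's £33,000 share passes to Perrin's issue; Hamish's £33,000 share passes to Hamish's issue; Elio's £33,000 share passes to Elio's issue.
Perrin's share (£33,000) passes entirely to Sione.
Hamish's share (£33,000) is divided into 3 shares of £11,000: Oona, Liora, and Ualani each take £11,000.
Elio's share (£33,000) is divided into 3 shares of £11,000: Ingrid, Faisal, and Gwendolyn each take £11,000.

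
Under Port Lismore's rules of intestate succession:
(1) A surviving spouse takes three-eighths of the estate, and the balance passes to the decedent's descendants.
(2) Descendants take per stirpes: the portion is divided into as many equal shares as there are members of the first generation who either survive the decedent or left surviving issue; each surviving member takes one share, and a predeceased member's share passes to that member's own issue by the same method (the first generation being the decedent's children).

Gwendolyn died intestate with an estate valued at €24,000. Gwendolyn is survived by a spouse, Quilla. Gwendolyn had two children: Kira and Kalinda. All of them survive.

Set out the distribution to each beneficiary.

Quilla takes three-eighths of €24,000 = €9,000. The remaining €15,000 passes to the descendants.
The descendants' portion (€15,000) is divided into 2 shares of €7,500: Kira and Kalinda each take €7,500.

Quilla: €9,000; Kira: €7,500; Kalinda: €7,500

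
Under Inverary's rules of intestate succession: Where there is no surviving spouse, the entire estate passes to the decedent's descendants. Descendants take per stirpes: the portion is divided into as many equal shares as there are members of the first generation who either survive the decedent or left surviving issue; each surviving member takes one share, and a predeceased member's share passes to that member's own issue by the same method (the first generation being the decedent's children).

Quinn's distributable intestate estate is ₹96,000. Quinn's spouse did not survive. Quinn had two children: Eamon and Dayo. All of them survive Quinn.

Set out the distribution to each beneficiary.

The entire ₹96,000 passes to the descendants.
That amount (₹96,000) is divided into 2 shares of ₹48,000: Eamon and Dayo each take ₹48,000.

Eamon: ₹48,000; Dayo: ₹48,000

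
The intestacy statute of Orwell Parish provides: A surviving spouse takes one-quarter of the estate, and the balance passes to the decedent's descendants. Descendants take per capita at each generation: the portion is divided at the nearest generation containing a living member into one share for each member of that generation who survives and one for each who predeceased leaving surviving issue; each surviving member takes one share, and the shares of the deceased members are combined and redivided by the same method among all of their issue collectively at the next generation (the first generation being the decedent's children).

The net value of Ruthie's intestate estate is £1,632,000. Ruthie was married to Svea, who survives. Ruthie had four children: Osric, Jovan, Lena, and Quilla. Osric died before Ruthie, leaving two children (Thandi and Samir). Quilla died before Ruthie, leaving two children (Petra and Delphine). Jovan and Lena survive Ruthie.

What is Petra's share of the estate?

Petra receives £153,000.

Svea takes one-quarter of £1,632,000 = £408,000. The remaining £1,224,000 passes to the descendants.
The descendants' portion (£1,224,000) is divided at the children's generation into 4 shares of £306,000. Jovan and Lena each take £306,000. The 2 shares of the deceased (Osric and Quilla) are combined into a pool of £612,000.
That pool (£612,000) is divided at the grandchildren's generation equally among Thandi, Samir, Petra, and Delphine: £153,000 each.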